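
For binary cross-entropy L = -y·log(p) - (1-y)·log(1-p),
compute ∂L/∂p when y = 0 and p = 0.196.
∂L/∂p = 1.244

∂L/∂p = -y/p + (1-y)/(1-p) = 0 + 1/0.804 = 1.244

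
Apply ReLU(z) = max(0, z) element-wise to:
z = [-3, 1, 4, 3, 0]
h = [0, 1, 4, 3, 0]

ReLU applied element-wise: max(0,-3)=0, max(0,1)=1, max(0,4)=4, max(0,3)=3, max(0,0)=0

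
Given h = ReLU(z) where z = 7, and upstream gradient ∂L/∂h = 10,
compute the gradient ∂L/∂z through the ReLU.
∂L/∂z = 10

h = ReLU(7) = 7
Since z > 0: ∂h/∂z = 1
∂L/∂z = ∂L/∂h · ∂h/∂z = 10 × 1 = 10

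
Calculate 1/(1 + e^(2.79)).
0.05787

sigmoid(-2.79) = 1/(1 + e^(2.79)) = 1/(1 + 16.28) = 0.05787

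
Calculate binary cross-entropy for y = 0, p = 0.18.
L = 0.1985

L = -0·log(0.18) - 1·log(0.82) = -log(0.82) = 0.1985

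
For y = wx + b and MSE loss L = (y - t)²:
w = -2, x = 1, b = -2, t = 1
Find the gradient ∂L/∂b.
∂L/∂b = -10

y = wx + b = (-2)(1) + -2 = -4
∂L/∂y = 2(y - t) = 2(-4 - 1) = -10
∂y/∂b = 1
∂L/∂b = ∂L/∂y · ∂y/∂b = -10 × 1 = -10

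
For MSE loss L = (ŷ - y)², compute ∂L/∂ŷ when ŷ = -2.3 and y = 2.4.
∂L/∂ŷ = -9.4

∂L/∂ŷ = 2(ŷ - y) = 2(-2.3 - 2.4) = 2(-4.7) = -9.4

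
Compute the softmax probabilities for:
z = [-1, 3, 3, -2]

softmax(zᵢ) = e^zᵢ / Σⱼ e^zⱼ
p = [0.009, 0.4938, 0.4938, 0.0033]

exp(z) = [0.3679, 20.09, 20.09, 0.1353]
Sum = 40.67
p = [0.009, 0.4938, 0.4938, 0.0033]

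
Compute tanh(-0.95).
-0.7398

tanh(-0.95) = (e^(-0.95) - e^(0.95))/(e^(-0.95) + e^(0.95)) = -0.7398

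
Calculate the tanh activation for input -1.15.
-0.8178

tanh(-1.15) = (e^(-1.15) - e^(1.15))/(e^(-1.15) + e^(1.15)) = -0.8178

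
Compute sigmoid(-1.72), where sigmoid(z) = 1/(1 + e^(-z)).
0.1519

sigmoid(-1.72) = 1/(1 + e^(1.72)) = 1/(1 + 5.585) = 0.1519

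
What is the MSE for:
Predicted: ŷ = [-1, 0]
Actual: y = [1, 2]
MSE = 4

MSE = (1/2)((-1-1)² + (0-2)²) = (1/2)(4 + 4) = 4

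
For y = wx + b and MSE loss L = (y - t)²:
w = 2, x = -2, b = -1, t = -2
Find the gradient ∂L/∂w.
∂L/∂w = 12

y = wx + b = (2)(-2) + -1 = -5
∂L/∂y = 2(y - t) = 2(-5 - -2) = -6
∂y/∂w = x = -2
∂L/∂w = ∂L/∂y · ∂y/∂w = -6 × -2 = 12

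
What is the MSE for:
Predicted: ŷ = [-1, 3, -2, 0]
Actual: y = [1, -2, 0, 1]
MSE = 8.5

MSE = (1/4)((-1-1)² + (3--2)² + (-2-0)² + (0-1)²) = (1/4)(4 + 25 + 4 + 1) = 8.5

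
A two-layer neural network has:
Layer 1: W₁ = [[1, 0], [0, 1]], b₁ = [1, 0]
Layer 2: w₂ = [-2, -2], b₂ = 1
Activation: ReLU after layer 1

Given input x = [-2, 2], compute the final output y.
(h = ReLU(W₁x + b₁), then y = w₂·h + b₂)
y = -3

Layer 1 pre-activation: z₁ = [-1, 2]
After ReLU: h = [0, 2]
Layer 2 output: y = -2×0 + -2×2 + 1 = -3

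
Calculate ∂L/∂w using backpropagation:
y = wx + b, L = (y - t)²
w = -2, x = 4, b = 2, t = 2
∂L/∂w = -64

y = wx + b = (-2)(4) + 2 = -6
∂L/∂y = 2(y - t) = 2(-6 - 2) = -16
∂y/∂w = x = 4
∂L/∂w = ∂L/∂y · ∂y/∂w = -16 × 4 = -64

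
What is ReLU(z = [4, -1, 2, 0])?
h = [4, 0, 2, 0]

ReLU applied element-wise: max(0,4)=4, max(0,-1)=0, max(0,2)=2, max(0,0)=0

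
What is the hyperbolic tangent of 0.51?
0.4699

tanh(0.51) = (e^(0.51) - e^(-0.51))/(e^(0.51) + e^(-0.51)) = 0.4699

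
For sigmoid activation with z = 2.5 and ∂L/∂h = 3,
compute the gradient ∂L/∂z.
∂L/∂z = 0.2103

σ(2.5) = 0.9241
σ'(2.5) = σ(2.5)(1 - σ(2.5)) = 0.9241 × 0.07586 = 0.0701
∂L/∂z = ∂L/∂h · σ'(z) = 3 × 0.0701 = 0.2103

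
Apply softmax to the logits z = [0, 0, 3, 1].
p = [0.0403, 0.0403, 0.8098, 0.1096]

exp(z) = [1, 1, 20.09, 2.718]
Sum = 24.8
p = [0.0403, 0.0403, 0.8098, 0.1096]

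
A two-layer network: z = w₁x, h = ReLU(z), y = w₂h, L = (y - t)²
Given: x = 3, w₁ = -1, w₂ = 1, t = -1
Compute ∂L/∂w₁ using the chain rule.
∂L/∂w₁ = 0

Forward pass:
z = w₁x = -1×3 = -3
h = ReLU(-3) = 0
y = w₂h = 1×0 = 0

Backward pass:
∂L/∂y = 2(y - t) = 2(0 - -1) = 2
∂y/∂h = w₂ = 1
∂h/∂z = 0 (ReLU derivative)
∂z/∂w₁ = x = 3

∂L/∂w₁ = 2 × 1 × 0 × 3 = 0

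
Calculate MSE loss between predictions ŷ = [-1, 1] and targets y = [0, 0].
MSE = 1

MSE = (1/2)((-1-0)² + (1-0)²) = (1/2)(1 + 1) = 1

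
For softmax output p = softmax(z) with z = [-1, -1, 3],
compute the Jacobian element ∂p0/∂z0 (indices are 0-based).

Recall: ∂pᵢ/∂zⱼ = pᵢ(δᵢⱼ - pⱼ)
∂p0/∂z0 = 0.01736

p = softmax(z) = [0.01767, 0.01767, 0.9647]
p0 = 0.01767

∂p0/∂z0 = p0(1 - p0) = 0.01767 × (1 - 0.01767) = 0.01736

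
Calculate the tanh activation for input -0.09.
-0.08976

tanh(-0.09) = (e^(-0.09) - e^(0.09))/(e^(-0.09) + e^(0.09)) = -0.08976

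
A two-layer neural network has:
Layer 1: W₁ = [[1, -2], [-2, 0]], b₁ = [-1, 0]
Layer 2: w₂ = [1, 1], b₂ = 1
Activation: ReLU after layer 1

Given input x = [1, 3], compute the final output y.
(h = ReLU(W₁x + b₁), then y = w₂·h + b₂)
y = 1

Layer 1 pre-activation: z₁ = [-6, -2]
After ReLU: h = [0, 0]
Layer 2 output: y = 1×0 + 1×0 + 1 = 1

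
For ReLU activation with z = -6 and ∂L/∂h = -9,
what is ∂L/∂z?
∂L/∂z = 0

h = ReLU(-6) = 0
Since z < 0: ∂h/∂z = 0
∂L/∂z = ∂L/∂h · ∂h/∂z = -9 × 0 = 0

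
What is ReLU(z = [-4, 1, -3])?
h = [0, 1, 0]

ReLU applied element-wise: max(0,-4)=0, max(0,1)=1, max(0,-3)=0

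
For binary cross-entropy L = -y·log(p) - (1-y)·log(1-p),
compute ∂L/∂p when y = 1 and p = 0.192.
∂L/∂p = -5.208

∂L/∂p = -y/p + (1-y)/(1-p) = -1/0.192 + 0 = -5.208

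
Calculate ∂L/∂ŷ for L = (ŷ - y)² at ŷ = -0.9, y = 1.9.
∂L/∂ŷ = -5.6

∂L/∂ŷ = 2(ŷ - y) = 2(-0.9 - 1.9) = 2(-2.8) = -5.6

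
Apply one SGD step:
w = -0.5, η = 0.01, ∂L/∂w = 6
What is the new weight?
w_new = -0.56

w_new = w - η·∂L/∂w = -0.5 - 0.01×(6) = -0.5 - (0.06) = -0.56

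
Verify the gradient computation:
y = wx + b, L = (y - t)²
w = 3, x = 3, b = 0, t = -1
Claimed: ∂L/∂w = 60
Correct

y = (3)(3) + 0 = 9
∂L/∂y = 2(y - t) = 2(9 - -1) = 20
∂y/∂w = x = 3
∂L/∂w = 20 × 3 = 60

Claimed value: 60
Correct: The correct gradient is 60.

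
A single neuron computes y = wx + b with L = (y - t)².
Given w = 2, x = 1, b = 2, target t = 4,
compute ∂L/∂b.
∂L/∂b = 0

y = wx + b = (2)(1) + 2 = 4
∂L/∂y = 2(y - t) = 2(4 - 4) = 0
∂y/∂b = 1
∂L/∂b = ∂L/∂y · ∂y/∂b = 0 × 1 = 0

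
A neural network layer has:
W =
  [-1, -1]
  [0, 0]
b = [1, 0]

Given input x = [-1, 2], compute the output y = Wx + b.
y = [0, 0]

Wx = [-1×-1 + -1×2, 0×-1 + 0×2]
   = [-1, 0]
y = Wx + b = [-1 + 1, 0 + 0] = [0, 0]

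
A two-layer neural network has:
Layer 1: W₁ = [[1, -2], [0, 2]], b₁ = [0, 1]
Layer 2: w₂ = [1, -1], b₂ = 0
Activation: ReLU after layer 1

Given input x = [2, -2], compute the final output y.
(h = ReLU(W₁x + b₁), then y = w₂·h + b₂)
y = 6

Layer 1 pre-activation: z₁ = [6, -3]
After ReLU: h = [6, 0]
Layer 2 output: y = 1×6 + -1×0 + 0 = 6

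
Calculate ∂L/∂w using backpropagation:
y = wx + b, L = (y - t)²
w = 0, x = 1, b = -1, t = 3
∂L/∂w = -8

y = wx + b = (0)(1) + -1 = -1
∂L/∂y = 2(y - t) = 2(-1 - 3) = -8
∂y/∂w = x = 1
∂L/∂w = ∂L/∂y · ∂y/∂w = -8 × 1 = -8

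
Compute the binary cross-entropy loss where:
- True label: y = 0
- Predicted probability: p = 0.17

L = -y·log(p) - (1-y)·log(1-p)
L = 0.1863

L = -0·log(0.17) - 1·log(0.83) = -log(0.83) = 0.1863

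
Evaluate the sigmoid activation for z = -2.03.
0.1161

sigmoid(-2.03) = 1/(1 + e^(2.03)) = 1/(1 + 7.614) = 0.1161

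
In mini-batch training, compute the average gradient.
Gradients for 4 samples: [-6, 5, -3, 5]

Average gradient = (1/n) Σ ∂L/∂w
Average gradient = 0.25

Average = (1/4)(-6 + 5 + -3 + 5) = 1/4 = 0.25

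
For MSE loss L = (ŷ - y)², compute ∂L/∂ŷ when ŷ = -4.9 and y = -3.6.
∂L/∂ŷ = -2.6

∂L/∂ŷ = 2(ŷ - y) = 2(-4.9 - -3.6) = 2(-1.3) = -2.6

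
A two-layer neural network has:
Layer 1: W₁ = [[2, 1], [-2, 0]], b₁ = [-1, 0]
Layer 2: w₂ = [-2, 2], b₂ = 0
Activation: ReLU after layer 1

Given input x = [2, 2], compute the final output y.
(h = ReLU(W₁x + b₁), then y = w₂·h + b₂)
y = -10

Layer 1 pre-activation: z₁ = [5, -4]
After ReLU: h = [5, 0]
Layer 2 output: y = -2×5 + 2×0 + 0 = -10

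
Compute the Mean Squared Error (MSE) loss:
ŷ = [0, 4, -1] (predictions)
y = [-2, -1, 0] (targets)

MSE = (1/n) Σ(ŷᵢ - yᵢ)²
MSE = 10

MSE = (1/3)((0--2)² + (4--1)² + (-1-0)²) = (1/3)(4 + 25 + 1) = 10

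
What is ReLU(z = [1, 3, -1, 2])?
h = [1, 3, 0, 2]

ReLU applied element-wise: max(0,1)=1, max(0,3)=3, max(0,-1)=0, max(0,2)=2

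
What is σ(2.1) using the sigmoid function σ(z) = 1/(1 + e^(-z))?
0.8909

sigmoid(2.1) = 1/(1 + e^(-2.1)) = 1/(1 + 0.1225) = 0.8909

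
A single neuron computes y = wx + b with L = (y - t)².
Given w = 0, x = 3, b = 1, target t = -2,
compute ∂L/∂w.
∂L/∂w = 18

y = wx + b = (0)(3) + 1 = 1
∂L/∂y = 2(y - t) = 2(1 - -2) = 6
∂y/∂w = x = 3
∂L/∂w = ∂L/∂y · ∂y/∂w = 6 × 3 = 18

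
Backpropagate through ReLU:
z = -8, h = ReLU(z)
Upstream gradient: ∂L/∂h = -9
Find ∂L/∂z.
∂L/∂z = 0

h = ReLU(-8) = 0
Since z < 0: ∂h/∂z = 0
∂L/∂z = ∂L/∂h · ∂h/∂z = -9 × 0 = 0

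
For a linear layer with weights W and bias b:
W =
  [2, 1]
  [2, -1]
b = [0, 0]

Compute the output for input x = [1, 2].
y = [4, 0]

Wx = [2×1 + 1×2, 2×1 + -1×2]
   = [4, 0]
y = Wx + b = [4 + 0, 0 + 0] = [4, 0]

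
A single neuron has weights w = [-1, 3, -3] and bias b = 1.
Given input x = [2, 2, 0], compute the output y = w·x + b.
y = 5

y = (-1)(2) + (3)(2) + (-3)(0) + 1 = 5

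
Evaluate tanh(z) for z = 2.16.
0.9737

tanh(2.16) = (e^(2.16) - e^(-2.16))/(e^(2.16) + e^(-2.16)) = 0.9737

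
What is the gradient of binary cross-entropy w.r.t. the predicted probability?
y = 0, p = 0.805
∂L/∂p = 5.128

∂L/∂p = -y/p + (1-y)/(1-p) = 0 + 1/0.195 = 5.128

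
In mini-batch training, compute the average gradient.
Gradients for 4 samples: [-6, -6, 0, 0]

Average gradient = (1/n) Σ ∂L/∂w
Average gradient = -3

Average = (1/4)(-6 + -6 + 0 + 0) = -12/4 = -3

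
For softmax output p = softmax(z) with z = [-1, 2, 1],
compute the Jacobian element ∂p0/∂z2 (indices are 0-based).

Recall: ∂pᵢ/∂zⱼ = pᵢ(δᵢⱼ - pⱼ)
∂p0/∂z2 = -0.009113

p = softmax(z) = [0.03512, 0.7054, 0.2595]
p0 = 0.03512, p2 = 0.2595

∂p0/∂z2 = -p0 × p2 = -0.03512 × 0.2595 = -0.009113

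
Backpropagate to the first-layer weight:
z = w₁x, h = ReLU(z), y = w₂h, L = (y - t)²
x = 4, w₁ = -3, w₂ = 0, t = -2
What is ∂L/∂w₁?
∂L/∂w₁ = 0

Forward pass:
z = w₁x = -3×4 = -12
h = ReLU(-12) = 0
y = w₂h = 0×0 = 0

Backward pass:
∂L/∂y = 2(y - t) = 2(0 - -2) = 4
∂y/∂h = w₂ = 0
∂h/∂z = 0 (ReLU derivative)
∂z/∂w₁ = x = 4

∂L/∂w₁ = 4 × 0 × 0 × 4 = 0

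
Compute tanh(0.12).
0.1194

tanh(0.12) = (e^(0.12) - e^(-0.12))/(e^(0.12) + e^(-0.12)) = 0.1194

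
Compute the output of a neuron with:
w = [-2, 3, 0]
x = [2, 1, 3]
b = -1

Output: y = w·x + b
y = -2

y = (-2)(2) + (3)(1) + (0)(3) + -1 = -2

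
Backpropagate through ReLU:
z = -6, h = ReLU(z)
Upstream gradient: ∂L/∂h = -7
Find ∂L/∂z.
∂L/∂z = 0

h = ReLU(-6) = 0
Since z < 0: ∂h/∂z = 0
∂L/∂z = ∂L/∂h · ∂h/∂z = -7 × 0 = 0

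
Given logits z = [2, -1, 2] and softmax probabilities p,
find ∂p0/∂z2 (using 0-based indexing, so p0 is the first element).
∂p0/∂z2 = -0.238

p = softmax(z) = [0.4879, 0.02429, 0.4879]
p0 = 0.4879, p2 = 0.4879

∂p0/∂z2 = -p0 × p2 = -0.4879 × 0.4879 = -0.238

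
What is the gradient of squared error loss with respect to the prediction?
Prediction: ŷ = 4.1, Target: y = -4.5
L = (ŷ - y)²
∂L/∂ŷ = 17.2

∂L/∂ŷ = 2(ŷ - y) = 2(4.1 - -4.5) = 2(8.6) = 17.2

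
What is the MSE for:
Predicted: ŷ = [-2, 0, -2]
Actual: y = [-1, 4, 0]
MSE = 7

MSE = (1/3)((-2--1)² + (0-4)² + (-2-0)²) = (1/3)(1 + 16 + 4) = 7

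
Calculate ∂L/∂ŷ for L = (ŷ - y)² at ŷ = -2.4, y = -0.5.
∂L/∂ŷ = -3.8

∂L/∂ŷ = 2(ŷ - y) = 2(-2.4 - -0.5) = 2(-1.9) = -3.8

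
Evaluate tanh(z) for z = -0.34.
-0.3275

tanh(-0.34) = (e^(-0.34) - e^(0.34))/(e^(-0.34) + e^(0.34)) = -0.3275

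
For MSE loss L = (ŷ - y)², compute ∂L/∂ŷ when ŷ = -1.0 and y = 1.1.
∂L/∂ŷ = -4.2

∂L/∂ŷ = 2(ŷ - y) = 2(-1.0 - 1.1) = 2(-2.1) = -4.2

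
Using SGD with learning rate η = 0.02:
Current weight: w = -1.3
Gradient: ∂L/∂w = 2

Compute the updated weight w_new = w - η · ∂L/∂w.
w_new = -1.34

w_new = w - η·∂L/∂w = -1.3 - 0.02×(2) = -1.3 - (0.04) = -1.34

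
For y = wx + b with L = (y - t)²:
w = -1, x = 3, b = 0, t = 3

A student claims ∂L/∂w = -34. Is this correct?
Incorrect

y = (-1)(3) + 0 = -3
∂L/∂y = 2(y - t) = 2(-3 - 3) = -12
∂y/∂w = x = 3
∂L/∂w = -12 × 3 = -36

Claimed value: -34
Incorrect: The correct gradient is -36.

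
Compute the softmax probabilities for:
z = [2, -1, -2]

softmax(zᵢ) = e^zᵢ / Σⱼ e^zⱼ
p = [0.9362, 0.0466, 0.0171]

exp(z) = [7.389, 0.3679, 0.1353]
Sum = 7.892
p = [0.9362, 0.0466, 0.0171]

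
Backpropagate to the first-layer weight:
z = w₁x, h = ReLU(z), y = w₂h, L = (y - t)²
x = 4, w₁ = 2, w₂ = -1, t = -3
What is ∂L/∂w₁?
∂L/∂w₁ = 40

Forward pass:
z = w₁x = 2×4 = 8
h = ReLU(8) = 8
y = w₂h = -1×8 = -8

Backward pass:
∂L/∂y = 2(y - t) = 2(-8 - -3) = -10
∂y/∂h = w₂ = -1
∂h/∂z = 1 (ReLU derivative)
∂z/∂w₁ = x = 4

∂L/∂w₁ = -10 × -1 × 1 × 4 = 40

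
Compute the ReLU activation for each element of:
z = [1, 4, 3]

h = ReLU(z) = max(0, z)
h = [1, 4, 3]

ReLU applied element-wise: max(0,1)=1, max(0,4)=4, max(0,3)=3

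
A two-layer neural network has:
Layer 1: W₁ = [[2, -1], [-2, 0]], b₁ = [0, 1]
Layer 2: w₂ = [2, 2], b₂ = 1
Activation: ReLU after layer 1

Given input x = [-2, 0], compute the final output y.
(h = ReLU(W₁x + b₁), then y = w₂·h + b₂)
y = 11

Layer 1 pre-activation: z₁ = [-4, 5]
After ReLU: h = [0, 5]
Layer 2 output: y = 2×0 + 2×5 + 1 = 11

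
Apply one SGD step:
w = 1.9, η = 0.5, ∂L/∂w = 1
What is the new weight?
w_new = 1.4

w_new = w - η·∂L/∂w = 1.9 - 0.5×(1) = 1.9 - (0.5) = 1.4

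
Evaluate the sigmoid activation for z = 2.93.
0.9493

sigmoid(2.93) = 1/(1 + e^(-2.93)) = 1/(1 + 0.0534) = 0.9493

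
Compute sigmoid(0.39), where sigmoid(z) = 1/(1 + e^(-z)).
0.5963

sigmoid(0.39) = 1/(1 + e^(-0.39)) = 1/(1 + 0.6771) = 0.5963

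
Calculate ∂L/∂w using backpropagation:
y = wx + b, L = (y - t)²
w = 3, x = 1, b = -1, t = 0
∂L/∂w = 4

y = wx + b = (3)(1) + -1 = 2
∂L/∂y = 2(y - t) = 2(2 - 0) = 4
∂y/∂w = x = 1
∂L/∂w = ∂L/∂y · ∂y/∂w = 4 × 1 = 4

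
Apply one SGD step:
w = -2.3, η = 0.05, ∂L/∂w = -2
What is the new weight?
w_new = -2.2

w_new = w - η·∂L/∂w = -2.3 - 0.05×(-2) = -2.3 - (-0.1) = -2.2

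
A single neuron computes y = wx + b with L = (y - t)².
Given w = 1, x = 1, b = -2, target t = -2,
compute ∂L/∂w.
∂L/∂w = 2

y = wx + b = (1)(1) + -2 = -1
∂L/∂y = 2(y - t) = 2(-1 - -2) = 2
∂y/∂w = x = 1
∂L/∂w = ∂L/∂y · ∂y/∂w = 2 × 1 = 2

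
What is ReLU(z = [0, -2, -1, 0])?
h = [0, 0, 0, 0]

ReLU applied element-wise: max(0,0)=0, max(0,-2)=0, max(0,-1)=0, max(0,0)=0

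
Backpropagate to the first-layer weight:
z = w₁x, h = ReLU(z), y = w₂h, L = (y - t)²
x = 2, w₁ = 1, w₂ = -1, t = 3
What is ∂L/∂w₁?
∂L/∂w₁ = 20

Forward pass:
z = w₁x = 1×2 = 2
h = ReLU(2) = 2
y = w₂h = -1×2 = -2

Backward pass:
∂L/∂y = 2(y - t) = 2(-2 - 3) = -10
∂y/∂h = w₂ = -1
∂h/∂z = 1 (ReLU derivative)
∂z/∂w₁ = x = 2

∂L/∂w₁ = -10 × -1 × 1 × 2 = 20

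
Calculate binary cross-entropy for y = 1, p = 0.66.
L = 0.4155

L = -1·log(0.66) - 0·log(0.34) = -log(0.66) = 0.4155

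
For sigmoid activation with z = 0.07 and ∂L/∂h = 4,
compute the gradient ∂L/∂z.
∂L/∂z = 0.9988

σ(0.07) = 0.5175
σ'(0.07) = σ(0.07)(1 - σ(0.07)) = 0.5175 × 0.4825 = 0.2497
∂L/∂z = ∂L/∂h · σ'(z) = 4 × 0.2497 = 0.9988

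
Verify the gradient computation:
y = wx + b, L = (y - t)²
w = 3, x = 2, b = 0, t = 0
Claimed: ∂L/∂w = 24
Correct

y = (3)(2) + 0 = 6
∂L/∂y = 2(y - t) = 2(6 - 0) = 12
∂y/∂w = x = 2
∂L/∂w = 12 × 2 = 24

Claimed value: 24
Correct: The correct gradient is 24.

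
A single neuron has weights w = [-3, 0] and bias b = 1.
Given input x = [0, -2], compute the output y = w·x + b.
y = 1

y = (-3)(0) + (0)(-2) + 1 = 1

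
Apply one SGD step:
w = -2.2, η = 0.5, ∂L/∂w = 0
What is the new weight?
w_new = -2.2

w_new = w - η·∂L/∂w = -2.2 - 0.5×(0) = -2.2 - (0) = -2.2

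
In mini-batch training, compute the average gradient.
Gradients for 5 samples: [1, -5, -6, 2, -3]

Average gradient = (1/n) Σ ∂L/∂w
Average gradient = -2.2

Average = (1/5)(1 + -5 + -6 + 2 + -3) = -11/5 = -2.2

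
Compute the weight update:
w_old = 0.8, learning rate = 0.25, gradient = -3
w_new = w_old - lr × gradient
w_new = 1.55

w_new = w - η·∂L/∂w = 0.8 - 0.25×(-3) = 0.8 - (-0.75) = 1.55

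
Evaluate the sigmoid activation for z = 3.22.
0.9616

sigmoid(3.22) = 1/(1 + e^(-3.22)) = 1/(1 + 0.03996) = 0.9616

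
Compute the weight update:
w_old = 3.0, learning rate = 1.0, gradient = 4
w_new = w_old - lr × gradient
w_new = -1

w_new = w - η·∂L/∂w = 3.0 - 1.0×(4) = 3.0 - (4) = -1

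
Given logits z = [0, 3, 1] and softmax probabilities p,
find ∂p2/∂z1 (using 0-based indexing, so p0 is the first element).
∂p2/∂z1 = -0.09636

p = softmax(z) = [0.04201, 0.8438, 0.1142]
p2 = 0.1142, p1 = 0.8438

∂p2/∂z1 = -p2 × p1 = -0.1142 × 0.8438 = -0.09636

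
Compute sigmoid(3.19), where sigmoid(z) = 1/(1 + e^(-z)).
0.9605

sigmoid(3.19) = 1/(1 + e^(-3.19)) = 1/(1 + 0.04117) = 0.9605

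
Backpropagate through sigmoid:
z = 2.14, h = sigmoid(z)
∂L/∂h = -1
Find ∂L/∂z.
∂L/∂z = -0.09419

σ(2.14) = 0.8947
σ'(2.14) = σ(2.14)(1 - σ(2.14)) = 0.8947 × 0.1053 = 0.09419
∂L/∂z = ∂L/∂h · σ'(z) = -1 × 0.09419 = -0.09419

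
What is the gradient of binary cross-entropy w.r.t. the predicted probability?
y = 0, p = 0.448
∂L/∂p = 1.812

∂L/∂p = -y/p + (1-y)/(1-p) = 0 + 1/0.552 = 1.812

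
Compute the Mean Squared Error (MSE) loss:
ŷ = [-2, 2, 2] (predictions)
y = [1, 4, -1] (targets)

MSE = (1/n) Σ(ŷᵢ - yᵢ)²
MSE = 7.333

MSE = (1/3)((-2-1)² + (2-4)² + (2--1)²) = (1/3)(9 + 4 + 9) = 7.333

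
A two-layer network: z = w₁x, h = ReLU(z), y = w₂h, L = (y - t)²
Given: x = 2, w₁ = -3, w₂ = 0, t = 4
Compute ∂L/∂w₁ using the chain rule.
∂L/∂w₁ = 0

Forward pass:
z = w₁x = -3×2 = -6
h = ReLU(-6) = 0
y = w₂h = 0×0 = 0

Backward pass:
∂L/∂y = 2(y - t) = 2(0 - 4) = -8
∂y/∂h = w₂ = 0
∂h/∂z = 0 (ReLU derivative)
∂z/∂w₁ = x = 2

∂L/∂w₁ = -8 × 0 × 0 × 2 = 0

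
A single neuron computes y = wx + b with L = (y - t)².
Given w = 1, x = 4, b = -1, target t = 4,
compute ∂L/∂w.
∂L/∂w = -8

y = wx + b = (1)(4) + -1 = 3
∂L/∂y = 2(y - t) = 2(3 - 4) = -2
∂y/∂w = x = 4
∂L/∂w = ∂L/∂y · ∂y/∂w = -2 × 4 = -8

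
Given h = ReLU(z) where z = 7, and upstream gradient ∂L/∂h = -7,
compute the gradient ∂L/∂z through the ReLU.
∂L/∂z = -7

h = ReLU(7) = 7
Since z > 0: ∂h/∂z = 1
∂L/∂z = ∂L/∂h · ∂h/∂z = -7 × 1 = -7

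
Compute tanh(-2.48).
-0.9861

tanh(-2.48) = (e^(-2.48) - e^(2.48))/(e^(-2.48) + e^(2.48)) = -0.9861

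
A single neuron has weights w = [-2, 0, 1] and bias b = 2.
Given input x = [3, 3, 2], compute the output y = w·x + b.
y = -2

y = (-2)(3) + (0)(3) + (1)(2) + 2 = -2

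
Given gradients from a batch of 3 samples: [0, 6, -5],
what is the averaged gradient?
Average gradient = 0.3333

Average = (1/3)(0 + 6 + -5) = 1/3 = 0.3333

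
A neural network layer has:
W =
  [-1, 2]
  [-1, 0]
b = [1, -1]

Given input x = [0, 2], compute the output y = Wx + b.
y = [5, -1]

Wx = [-1×0 + 2×2, -1×0 + 0×2]
   = [4, 0]
y = Wx + b = [4 + 1, 0 + -1] = [5, -1]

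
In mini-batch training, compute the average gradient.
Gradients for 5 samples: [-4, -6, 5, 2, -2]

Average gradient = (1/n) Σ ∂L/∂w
Average gradient = -1

Average = (1/5)(-4 + -6 + 5 + 2 + -2) = -5/5 = -1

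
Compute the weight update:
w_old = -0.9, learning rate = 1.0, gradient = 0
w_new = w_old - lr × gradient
w_new = -0.9

w_new = w - η·∂L/∂w = -0.9 - 1.0×(0) = -0.9 - (0) = -0.9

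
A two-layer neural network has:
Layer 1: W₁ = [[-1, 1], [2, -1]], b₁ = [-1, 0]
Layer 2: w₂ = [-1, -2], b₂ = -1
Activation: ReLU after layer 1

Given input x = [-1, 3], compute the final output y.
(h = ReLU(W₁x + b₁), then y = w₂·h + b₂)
y = -4

Layer 1 pre-activation: z₁ = [3, -5]
After ReLU: h = [3, 0]
Layer 2 output: y = -1×3 + -2×0 + -1 = -4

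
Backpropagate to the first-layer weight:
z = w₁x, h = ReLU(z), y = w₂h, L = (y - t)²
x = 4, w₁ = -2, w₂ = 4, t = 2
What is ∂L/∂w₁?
∂L/∂w₁ = 0

Forward pass:
z = w₁x = -2×4 = -8
h = ReLU(-8) = 0
y = w₂h = 4×0 = 0

Backward pass:
∂L/∂y = 2(y - t) = 2(0 - 2) = -4
∂y/∂h = w₂ = 4
∂h/∂z = 0 (ReLU derivative)
∂z/∂w₁ = x = 4

∂L/∂w₁ = -4 × 4 × 0 × 4 = 0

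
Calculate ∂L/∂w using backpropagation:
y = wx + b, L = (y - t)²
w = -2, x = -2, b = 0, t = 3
∂L/∂w = -4

y = wx + b = (-2)(-2) + 0 = 4
∂L/∂y = 2(y - t) = 2(4 - 3) = 2
∂y/∂w = x = -2
∂L/∂w = ∂L/∂y · ∂y/∂w = 2 × -2 = -4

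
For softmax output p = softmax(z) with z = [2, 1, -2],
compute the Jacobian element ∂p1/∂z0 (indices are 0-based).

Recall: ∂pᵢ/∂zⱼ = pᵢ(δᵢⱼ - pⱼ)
∂p1/∂z0 = -0.1915

p = softmax(z) = [0.7214, 0.2654, 0.01321]
p1 = 0.2654, p0 = 0.7214

∂p1/∂z0 = -p1 × p0 = -0.2654 × 0.7214 = -0.1915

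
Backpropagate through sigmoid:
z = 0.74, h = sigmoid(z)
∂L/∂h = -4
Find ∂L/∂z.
∂L/∂z = -0.8747

σ(0.74) = 0.677
σ'(0.74) = σ(0.74)(1 - σ(0.74)) = 0.677 × 0.323 = 0.2187
∂L/∂z = ∂L/∂h · σ'(z) = -4 × 0.2187 = -0.8747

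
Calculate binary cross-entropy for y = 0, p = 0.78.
L = 1.514

L = -0·log(0.78) - 1·log(0.22) = -log(0.22) = 1.514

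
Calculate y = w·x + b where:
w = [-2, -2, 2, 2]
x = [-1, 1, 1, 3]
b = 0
y = 8

y = (-2)(-1) + (-2)(1) + (2)(1) + (2)(3) + 0 = 8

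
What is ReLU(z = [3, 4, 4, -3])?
h = [3, 4, 4, 0]

ReLU applied element-wise: max(0,3)=3, max(0,4)=4, max(0,4)=4, max(0,-3)=0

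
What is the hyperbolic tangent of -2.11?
-0.971

tanh(-2.11) = (e^(-2.11) - e^(2.11))/(e^(-2.11) + e^(2.11)) = -0.971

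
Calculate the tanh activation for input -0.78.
-0.6527

tanh(-0.78) = (e^(-0.78) - e^(0.78))/(e^(-0.78) + e^(0.78)) = -0.6527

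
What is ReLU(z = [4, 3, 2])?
h = [4, 3, 2]

ReLU applied element-wise: max(0,4)=4, max(0,3)=3, max(0,2)=2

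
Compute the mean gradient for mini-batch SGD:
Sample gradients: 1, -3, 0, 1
Average gradient = -0.25

Average = (1/4)(1 + -3 + 0 + 1) = -1/4 = -0.25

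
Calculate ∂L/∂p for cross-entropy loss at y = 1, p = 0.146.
∂L/∂p = -6.849

∂L/∂p = -y/p + (1-y)/(1-p) = -1/0.146 + 0 = -6.849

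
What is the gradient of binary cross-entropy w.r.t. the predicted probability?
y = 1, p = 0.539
∂L/∂p = -1.855

∂L/∂p = -y/p + (1-y)/(1-p) = -1/0.539 + 0 = -1.855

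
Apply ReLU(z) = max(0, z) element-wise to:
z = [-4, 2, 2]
h = [0, 2, 2]

ReLU applied element-wise: max(0,-4)=0, max(0,2)=2, max(0,2)=2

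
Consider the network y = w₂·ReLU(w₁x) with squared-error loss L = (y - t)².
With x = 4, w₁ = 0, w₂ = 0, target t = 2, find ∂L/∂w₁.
∂L/∂w₁ = 0

Forward pass:
z = w₁x = 0×4 = 0
h = ReLU(0) = 0
y = w₂h = 0×0 = 0

Backward pass:
∂L/∂y = 2(y - t) = 2(0 - 2) = -4
∂y/∂h = w₂ = 0
∂h/∂z = 0 (ReLU derivative)
∂z/∂w₁ = x = 4

∂L/∂w₁ = -4 × 0 × 0 × 4 = 0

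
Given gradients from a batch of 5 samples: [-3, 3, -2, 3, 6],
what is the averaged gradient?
Average gradient = 1.4

Average = (1/5)(-3 + 3 + -2 + 3 + 6) = 7/5 = 1.4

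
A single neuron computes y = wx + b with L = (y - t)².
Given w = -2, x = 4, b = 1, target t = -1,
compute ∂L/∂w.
∂L/∂w = -48

y = wx + b = (-2)(4) + 1 = -7
∂L/∂y = 2(y - t) = 2(-7 - -1) = -12
∂y/∂w = x = 4
∂L/∂w = ∂L/∂y · ∂y/∂w = -12 × 4 = -48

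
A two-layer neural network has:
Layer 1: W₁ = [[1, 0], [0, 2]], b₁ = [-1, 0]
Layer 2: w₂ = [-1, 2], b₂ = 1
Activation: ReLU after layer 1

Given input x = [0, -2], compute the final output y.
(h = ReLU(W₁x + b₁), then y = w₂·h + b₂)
y = 1

Layer 1 pre-activation: z₁ = [-1, -4]
After ReLU: h = [0, 0]
Layer 2 output: y = -1×0 + 2×0 + 1 = 1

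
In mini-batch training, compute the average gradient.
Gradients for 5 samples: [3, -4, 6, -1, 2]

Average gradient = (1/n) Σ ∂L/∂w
Average gradient = 1.2

Average = (1/5)(3 + -4 + 6 + -1 + 2) = 6/5 = 1.2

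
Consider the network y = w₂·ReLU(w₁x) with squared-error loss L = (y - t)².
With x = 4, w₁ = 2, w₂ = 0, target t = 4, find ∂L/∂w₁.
∂L/∂w₁ = 0

Forward pass:
z = w₁x = 2×4 = 8
h = ReLU(8) = 8
y = w₂h = 0×8 = 0

Backward pass:
∂L/∂y = 2(y - t) = 2(0 - 4) = -8
∂y/∂h = w₂ = 0
∂h/∂z = 1 (ReLU derivative)
∂z/∂w₁ = x = 4

∂L/∂w₁ = -8 × 0 × 1 × 4 = 0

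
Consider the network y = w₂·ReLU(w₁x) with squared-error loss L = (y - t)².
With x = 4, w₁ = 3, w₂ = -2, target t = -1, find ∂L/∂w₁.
∂L/∂w₁ = 368

Forward pass:
z = w₁x = 3×4 = 12
h = ReLU(12) = 12
y = w₂h = -2×12 = -24

Backward pass:
∂L/∂y = 2(y - t) = 2(-24 - -1) = -46
∂y/∂h = w₂ = -2
∂h/∂z = 1 (ReLU derivative)
∂z/∂w₁ = x = 4

∂L/∂w₁ = -46 × -2 × 1 × 4 = 368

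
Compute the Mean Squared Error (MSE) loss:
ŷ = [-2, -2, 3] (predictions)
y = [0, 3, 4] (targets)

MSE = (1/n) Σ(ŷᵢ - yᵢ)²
MSE = 10

MSE = (1/3)((-2-0)² + (-2-3)² + (3-4)²) = (1/3)(4 + 25 + 1) = 10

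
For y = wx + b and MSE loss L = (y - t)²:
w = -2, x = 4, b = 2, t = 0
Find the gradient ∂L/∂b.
∂L/∂b = -12

y = wx + b = (-2)(4) + 2 = -6
∂L/∂y = 2(y - t) = 2(-6 - 0) = -12
∂y/∂b = 1
∂L/∂b = ∂L/∂y · ∂y/∂b = -12 × 1 = -12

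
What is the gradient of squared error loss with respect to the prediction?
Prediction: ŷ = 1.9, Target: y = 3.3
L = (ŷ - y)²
∂L/∂ŷ = -2.8

∂L/∂ŷ = 2(ŷ - y) = 2(1.9 - 3.3) = 2(-1.4) = -2.8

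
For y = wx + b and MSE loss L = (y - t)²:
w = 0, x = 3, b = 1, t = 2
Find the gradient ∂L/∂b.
∂L/∂b = -2

y = wx + b = (0)(3) + 1 = 1
∂L/∂y = 2(y - t) = 2(1 - 2) = -2
∂y/∂b = 1
∂L/∂b = ∂L/∂y · ∂y/∂b = -2 × 1 = -2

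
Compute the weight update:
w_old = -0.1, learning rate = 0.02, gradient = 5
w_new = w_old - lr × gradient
w_new = -0.2

w_new = w - η·∂L/∂w = -0.1 - 0.02×(5) = -0.1 - (0.1) = -0.2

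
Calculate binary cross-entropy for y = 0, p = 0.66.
L = 1.079

L = -0·log(0.66) - 1·log(0.34) = -log(0.34) = 1.079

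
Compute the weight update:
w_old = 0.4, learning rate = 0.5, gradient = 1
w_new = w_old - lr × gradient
w_new = -0.1

w_new = w - η·∂L/∂w = 0.4 - 0.5×(1) = 0.4 - (0.5) = -0.1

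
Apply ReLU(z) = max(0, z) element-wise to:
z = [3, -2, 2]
h = [3, 0, 2]

ReLU applied element-wise: max(0,3)=3, max(0,-2)=0, max(0,2)=2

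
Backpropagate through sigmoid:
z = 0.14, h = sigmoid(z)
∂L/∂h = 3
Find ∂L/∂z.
∂L/∂z = 0.7463

σ(0.14) = 0.5349
σ'(0.14) = σ(0.14)(1 - σ(0.14)) = 0.5349 × 0.4651 = 0.2488
∂L/∂z = ∂L/∂h · σ'(z) = 3 × 0.2488 = 0.7463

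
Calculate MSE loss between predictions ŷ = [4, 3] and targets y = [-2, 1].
MSE = 20

MSE = (1/2)((4--2)² + (3-1)²) = (1/2)(36 + 4) = 20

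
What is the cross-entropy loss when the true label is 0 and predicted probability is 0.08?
L = 0.08338

L = -0·log(0.08) - 1·log(0.92) = -log(0.92) = 0.08338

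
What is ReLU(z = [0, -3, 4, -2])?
h = [0, 0, 4, 0]

ReLU applied element-wise: max(0,0)=0, max(0,-3)=0, max(0,4)=4, max(0,-2)=0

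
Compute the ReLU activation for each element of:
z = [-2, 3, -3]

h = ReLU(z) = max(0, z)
h = [0, 3, 0]

ReLU applied element-wise: max(0,-2)=0, max(0,3)=3, max(0,-3)=0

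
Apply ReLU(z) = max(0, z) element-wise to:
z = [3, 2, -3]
h = [3, 2, 0]

ReLU applied element-wise: max(0,3)=3, max(0,2)=2, max(0,-3)=0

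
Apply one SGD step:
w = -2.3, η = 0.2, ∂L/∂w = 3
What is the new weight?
w_new = -2.9

w_new = w - η·∂L/∂w = -2.3 - 0.2×(3) = -2.3 - (0.6) = -2.9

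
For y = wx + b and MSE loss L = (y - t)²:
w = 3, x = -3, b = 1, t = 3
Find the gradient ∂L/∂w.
∂L/∂w = 66

y = wx + b = (3)(-3) + 1 = -8
∂L/∂y = 2(y - t) = 2(-8 - 3) = -22
∂y/∂w = x = -3
∂L/∂w = ∂L/∂y · ∂y/∂w = -22 × -3 = 66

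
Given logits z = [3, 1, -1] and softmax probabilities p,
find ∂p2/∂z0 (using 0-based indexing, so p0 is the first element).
∂p2/∂z0 = -0.01376

p = softmax(z) = [0.8668, 0.1173, 0.01588]
p2 = 0.01588, p0 = 0.8668

∂p2/∂z0 = -p2 × p0 = -0.01588 × 0.8668 = -0.01376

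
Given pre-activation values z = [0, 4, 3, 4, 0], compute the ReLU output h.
h = [0, 4, 3, 4, 0]

ReLU applied element-wise: max(0,0)=0, max(0,4)=4, max(0,3)=3, max(0,4)=4, max(0,0)=0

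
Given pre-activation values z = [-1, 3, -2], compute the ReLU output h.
h = [0, 3, 0]

ReLU applied element-wise: max(0,-1)=0, max(0,3)=3, max(0,-2)=0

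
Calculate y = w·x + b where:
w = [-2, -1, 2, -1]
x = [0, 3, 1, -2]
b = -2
y = -1

y = (-2)(0) + (-1)(3) + (2)(1) + (-1)(-2) + -2 = -1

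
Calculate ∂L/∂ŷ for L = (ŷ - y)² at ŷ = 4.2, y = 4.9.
∂L/∂ŷ = -1.4

∂L/∂ŷ = 2(ŷ - y) = 2(4.2 - 4.9) = 2(-0.7) = -1.4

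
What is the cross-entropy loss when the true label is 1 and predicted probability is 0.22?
L = 1.514

L = -1·log(0.22) - 0·log(0.78) = -log(0.22) = 1.514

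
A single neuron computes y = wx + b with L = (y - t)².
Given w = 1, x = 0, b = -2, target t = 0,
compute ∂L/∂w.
∂L/∂w = 0

y = wx + b = (1)(0) + -2 = -2
∂L/∂y = 2(y - t) = 2(-2 - 0) = -4
∂y/∂w = x = 0
∂L/∂w = ∂L/∂y · ∂y/∂w = -4 × 0 = 0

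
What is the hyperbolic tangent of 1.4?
0.8854

tanh(1.4) = (e^(1.4) - e^(-1.4))/(e^(1.4) + e^(-1.4)) = 0.8854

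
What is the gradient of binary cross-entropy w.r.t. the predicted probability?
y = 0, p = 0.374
∂L/∂p = 1.597

∂L/∂p = -y/p + (1-y)/(1-p) = 0 + 1/0.626 = 1.597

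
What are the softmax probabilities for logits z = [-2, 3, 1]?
p = [0.0059, 0.8756, 0.1185]

exp(z) = [0.1353, 20.09, 2.718]
Sum = 22.94
p = [0.0059, 0.8756, 0.1185]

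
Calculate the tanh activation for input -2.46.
-0.9855

tanh(-2.46) = (e^(-2.46) - e^(2.46))/(e^(-2.46) + e^(2.46)) = -0.9855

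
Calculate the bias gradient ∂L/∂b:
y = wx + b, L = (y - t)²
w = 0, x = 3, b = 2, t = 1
∂L/∂b = 2

y = wx + b = (0)(3) + 2 = 2
∂L/∂y = 2(y - t) = 2(2 - 1) = 2
∂y/∂b = 1
∂L/∂b = ∂L/∂y · ∂y/∂b = 2 × 1 = 2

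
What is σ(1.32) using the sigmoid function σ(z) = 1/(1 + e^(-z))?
0.7892

sigmoid(1.32) = 1/(1 + e^(-1.32)) = 1/(1 + 0.2671) = 0.7892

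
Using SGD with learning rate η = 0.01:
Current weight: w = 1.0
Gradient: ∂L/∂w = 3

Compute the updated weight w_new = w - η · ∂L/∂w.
w_new = 0.97

w_new = w - η·∂L/∂w = 1.0 - 0.01×(3) = 1.0 - (0.03) = 0.97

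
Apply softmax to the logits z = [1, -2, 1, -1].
p = [0.4576, 0.0228, 0.4576, 0.0619]

exp(z) = [2.718, 0.1353, 2.718, 0.3679]
Sum = 5.94
p = [0.4576, 0.0228, 0.4576, 0.0619]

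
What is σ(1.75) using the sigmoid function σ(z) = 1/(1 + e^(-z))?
0.852

sigmoid(1.75) = 1/(1 + e^(-1.75)) = 1/(1 + 0.1738) = 0.852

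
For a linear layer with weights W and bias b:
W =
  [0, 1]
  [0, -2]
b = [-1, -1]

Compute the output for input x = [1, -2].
y = [-3, 3]

Wx = [0×1 + 1×-2, 0×1 + -2×-2]
   = [-2, 4]
y = Wx + b = [-2 + -1, 4 + -1] = [-3, 3]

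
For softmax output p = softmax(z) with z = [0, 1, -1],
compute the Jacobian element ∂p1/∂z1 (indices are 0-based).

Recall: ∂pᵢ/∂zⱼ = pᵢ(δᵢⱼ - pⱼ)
∂p1/∂z1 = 0.2227

p = softmax(z) = [0.2447, 0.6652, 0.09003]
p1 = 0.6652

∂p1/∂z1 = p1(1 - p1) = 0.6652 × (1 - 0.6652) = 0.2227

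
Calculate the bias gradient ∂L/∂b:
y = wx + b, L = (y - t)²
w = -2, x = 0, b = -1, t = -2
∂L/∂b = 2

y = wx + b = (-2)(0) + -1 = -1
∂L/∂y = 2(y - t) = 2(-1 - -2) = 2
∂y/∂b = 1
∂L/∂b = ∂L/∂y · ∂y/∂b = 2 × 1 = 2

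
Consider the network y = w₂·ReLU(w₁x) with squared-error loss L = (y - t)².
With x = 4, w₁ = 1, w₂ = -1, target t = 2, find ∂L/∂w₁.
∂L/∂w₁ = 48

Forward pass:
z = w₁x = 1×4 = 4
h = ReLU(4) = 4
y = w₂h = -1×4 = -4

Backward pass:
∂L/∂y = 2(y - t) = 2(-4 - 2) = -12
∂y/∂h = w₂ = -1
∂h/∂z = 1 (ReLU derivative)
∂z/∂w₁ = x = 4

∂L/∂w₁ = -12 × -1 × 1 × 4 = 48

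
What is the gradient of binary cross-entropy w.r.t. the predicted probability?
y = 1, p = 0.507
∂L/∂p = -1.972

∂L/∂p = -y/p + (1-y)/(1-p) = -1/0.507 + 0 = -1.972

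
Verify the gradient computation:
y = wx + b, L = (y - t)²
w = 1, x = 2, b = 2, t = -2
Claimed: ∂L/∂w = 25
Incorrect

y = (1)(2) + 2 = 4
∂L/∂y = 2(y - t) = 2(4 - -2) = 12
∂y/∂w = x = 2
∂L/∂w = 12 × 2 = 24

Claimed value: 25
Incorrect: The correct gradient is 24.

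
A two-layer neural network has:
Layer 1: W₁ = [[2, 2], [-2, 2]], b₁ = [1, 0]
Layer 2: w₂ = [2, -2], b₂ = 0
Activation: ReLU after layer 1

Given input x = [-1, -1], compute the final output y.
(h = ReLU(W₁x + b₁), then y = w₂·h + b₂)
y = 0

Layer 1 pre-activation: z₁ = [-3, 0]
After ReLU: h = [0, 0]
Layer 2 output: y = 2×0 + -2×0 + 0 = 0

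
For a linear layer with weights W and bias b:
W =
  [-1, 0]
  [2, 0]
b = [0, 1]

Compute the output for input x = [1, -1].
y = [-1, 3]

Wx = [-1×1 + 0×-1, 2×1 + 0×-1]
   = [-1, 2]
y = Wx + b = [-1 + 0, 2 + 1] = [-1, 3]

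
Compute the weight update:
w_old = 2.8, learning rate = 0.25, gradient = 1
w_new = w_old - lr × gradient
w_new = 2.55

w_new = w - η·∂L/∂w = 2.8 - 0.25×(1) = 2.8 - (0.25) = 2.55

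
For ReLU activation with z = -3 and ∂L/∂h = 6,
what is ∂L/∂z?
∂L/∂z = 0

h = ReLU(-3) = 0
Since z < 0: ∂h/∂z = 0
∂L/∂z = ∂L/∂h · ∂h/∂z = 6 × 0 = 0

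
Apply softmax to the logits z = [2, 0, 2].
p = [0.4683, 0.0634, 0.4683]

exp(z) = [7.389, 1, 7.389]
Sum = 15.78
p = [0.4683, 0.0634, 0.4683]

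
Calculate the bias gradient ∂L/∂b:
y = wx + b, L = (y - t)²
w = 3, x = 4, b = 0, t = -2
∂L/∂b = 28

y = wx + b = (3)(4) + 0 = 12
∂L/∂y = 2(y - t) = 2(12 - -2) = 28
∂y/∂b = 1
∂L/∂b = ∂L/∂y · ∂y/∂b = 28 × 1 = 28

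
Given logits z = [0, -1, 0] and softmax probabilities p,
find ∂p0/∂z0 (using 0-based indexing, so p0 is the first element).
∂p0/∂z0 = 0.244

p = softmax(z) = [0.4223, 0.1554, 0.4223]
p0 = 0.4223

∂p0/∂z0 = p0(1 - p0) = 0.4223 × (1 - 0.4223) = 0.244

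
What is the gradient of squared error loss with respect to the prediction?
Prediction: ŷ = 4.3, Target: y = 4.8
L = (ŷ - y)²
∂L/∂ŷ = -1.0

∂L/∂ŷ = 2(ŷ - y) = 2(4.3 - 4.8) = 2(-0.5) = -1.0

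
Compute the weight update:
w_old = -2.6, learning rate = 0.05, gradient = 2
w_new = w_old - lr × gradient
w_new = -2.7

w_new = w - η·∂L/∂w = -2.6 - 0.05×(2) = -2.6 - (0.1) = -2.7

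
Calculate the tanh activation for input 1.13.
0.811

tanh(1.13) = (e^(1.13) - e^(-1.13))/(e^(1.13) + e^(-1.13)) = 0.811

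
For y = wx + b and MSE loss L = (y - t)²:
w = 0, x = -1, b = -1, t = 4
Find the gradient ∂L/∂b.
∂L/∂b = -10

y = wx + b = (0)(-1) + -1 = -1
∂L/∂y = 2(y - t) = 2(-1 - 4) = -10
∂y/∂b = 1
∂L/∂b = ∂L/∂y · ∂y/∂b = -10 × 1 = -10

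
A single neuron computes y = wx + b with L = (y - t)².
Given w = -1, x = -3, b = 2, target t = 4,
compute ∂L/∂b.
∂L/∂b = 2

y = wx + b = (-1)(-3) + 2 = 5
∂L/∂y = 2(y - t) = 2(5 - 4) = 2
∂y/∂b = 1
∂L/∂b = ∂L/∂y · ∂y/∂b = 2 × 1 = 2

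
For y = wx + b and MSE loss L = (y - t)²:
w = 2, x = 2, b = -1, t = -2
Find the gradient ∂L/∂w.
∂L/∂w = 20

y = wx + b = (2)(2) + -1 = 3
∂L/∂y = 2(y - t) = 2(3 - -2) = 10
∂y/∂w = x = 2
∂L/∂w = ∂L/∂y · ∂y/∂w = 10 × 2 = 20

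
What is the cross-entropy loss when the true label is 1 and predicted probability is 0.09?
L = 2.408

L = -1·log(0.09) - 0·log(0.91) = -log(0.09) = 2.408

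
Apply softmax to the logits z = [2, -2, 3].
p = [0.2676, 0.0049, 0.7275]

exp(z) = [7.389, 0.1353, 20.09]
Sum = 27.61
p = [0.2676, 0.0049, 0.7275]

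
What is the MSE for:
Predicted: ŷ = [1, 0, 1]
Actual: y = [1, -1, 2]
MSE = 0.6667

MSE = (1/3)((1-1)² + (0--1)² + (1-2)²) = (1/3)(0 + 1 + 1) = 0.6667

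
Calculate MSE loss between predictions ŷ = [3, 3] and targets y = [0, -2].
MSE = 17

MSE = (1/2)((3-0)² + (3--2)²) = (1/2)(9 + 25) = 17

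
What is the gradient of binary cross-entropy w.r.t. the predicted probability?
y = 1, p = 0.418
∂L/∂p = -2.392

∂L/∂p = -y/p + (1-y)/(1-p) = -1/0.418 + 0 = -2.392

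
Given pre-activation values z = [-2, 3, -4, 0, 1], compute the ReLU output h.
h = [0, 3, 0, 0, 1]

ReLU applied element-wise: max(0,-2)=0, max(0,3)=3, max(0,-4)=0, max(0,0)=0, max(0,1)=1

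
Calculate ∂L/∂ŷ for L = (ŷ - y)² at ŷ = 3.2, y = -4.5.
∂L/∂ŷ = 15.4

∂L/∂ŷ = 2(ŷ - y) = 2(3.2 - -4.5) = 2(7.7) = 15.4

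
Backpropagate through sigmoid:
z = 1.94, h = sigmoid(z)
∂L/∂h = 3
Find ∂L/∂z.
∂L/∂z = 0.3296

σ(1.94) = 0.8744
σ'(1.94) = σ(1.94)(1 - σ(1.94)) = 0.8744 × 0.1256 = 0.1099
∂L/∂z = ∂L/∂h · σ'(z) = 3 × 0.1099 = 0.3296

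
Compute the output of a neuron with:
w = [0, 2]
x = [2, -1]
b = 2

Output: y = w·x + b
y = 0

y = (0)(2) + (2)(-1) + 2 = 0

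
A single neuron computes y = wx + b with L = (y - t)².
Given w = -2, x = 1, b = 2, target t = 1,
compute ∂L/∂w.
∂L/∂w = -2

y = wx + b = (-2)(1) + 2 = 0
∂L/∂y = 2(y - t) = 2(0 - 1) = -2
∂y/∂w = x = 1
∂L/∂w = ∂L/∂y · ∂y/∂w = -2 × 1 = -2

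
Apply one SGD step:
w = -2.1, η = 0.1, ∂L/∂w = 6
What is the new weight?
w_new = -2.7

w_new = w - η·∂L/∂w = -2.1 - 0.1×(6) = -2.1 - (0.6) = -2.7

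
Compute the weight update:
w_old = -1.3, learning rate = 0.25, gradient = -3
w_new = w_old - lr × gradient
w_new = -0.55

w_new = w - η·∂L/∂w = -1.3 - 0.25×(-3) = -1.3 - (-0.75) = -0.55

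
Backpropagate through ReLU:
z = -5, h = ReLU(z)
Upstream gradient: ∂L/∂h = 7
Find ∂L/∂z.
∂L/∂z = 0

h = ReLU(-5) = 0
Since z < 0: ∂h/∂z = 0
∂L/∂z = ∂L/∂h · ∂h/∂z = 7 × 0 = 0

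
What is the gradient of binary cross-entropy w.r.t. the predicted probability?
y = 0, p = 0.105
∂L/∂p = 1.117

∂L/∂p = -y/p + (1-y)/(1-p) = 0 + 1/0.895 = 1.117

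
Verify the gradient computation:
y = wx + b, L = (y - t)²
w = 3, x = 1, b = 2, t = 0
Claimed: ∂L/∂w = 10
Correct

y = (3)(1) + 2 = 5
∂L/∂y = 2(y - t) = 2(5 - 0) = 10
∂y/∂w = x = 1
∂L/∂w = 10 × 1 = 10

Claimed value: 10
Correct: The correct gradient is 10.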